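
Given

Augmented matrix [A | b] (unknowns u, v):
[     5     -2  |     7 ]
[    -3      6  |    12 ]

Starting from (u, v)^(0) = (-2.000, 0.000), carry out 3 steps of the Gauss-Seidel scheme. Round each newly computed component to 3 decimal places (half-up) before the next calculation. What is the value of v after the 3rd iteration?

Iteration 1:
  u = (7 - (-2)·0.000) / (5) = 1.400
  v = (12 - (-3)·1.400) / (6) = 2.700
Iteration 2:
  u = (7 - (-2)·2.700) / (5) = 2.480
  v = (12 - (-3)·2.480) / (6) = 3.240
Iteration 3:
  u = (7 - (-2)·3.240) / (5) = 2.696
  v = (12 - (-3)·2.696) / (6) = 3.348

3.348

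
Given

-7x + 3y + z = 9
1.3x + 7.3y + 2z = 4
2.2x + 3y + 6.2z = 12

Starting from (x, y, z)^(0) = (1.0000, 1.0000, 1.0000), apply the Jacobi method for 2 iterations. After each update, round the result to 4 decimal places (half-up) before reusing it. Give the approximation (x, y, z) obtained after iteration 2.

Iteration 1:
  x = (9 - (3)·1.0000 - (1)·1.0000) / (-7) = -0.7143
  y = (4 - (1.3)·1.0000 - (2)·1.0000) / (7.3) = 0.0959
  z = (12 - (2.2)·1.0000 - (3)·1.0000) / (6.2) = 1.0968
Iteration 2:
  x = (9 - (3)·0.0959 - (1)·1.0968) / (-7) = -1.0879
  y = (4 - (1.3)·-0.7143 - (2)·1.0968) / (7.3) = 0.3747
  z = (12 - (2.2)·-0.7143 - (3)·0.0959) / (6.2) = 2.1425

(-1.0879, 0.3747, 2.1425)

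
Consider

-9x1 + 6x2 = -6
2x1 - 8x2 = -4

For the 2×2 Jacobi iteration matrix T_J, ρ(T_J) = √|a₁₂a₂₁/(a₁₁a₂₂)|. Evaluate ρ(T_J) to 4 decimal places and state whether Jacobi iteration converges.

0.4082

a₁₂a₂₁/(a₁₁a₂₂) = (6)·(2) / ((-9)·(-8)) = 0.166667
ρ = √|0.166667| = √0.166667 = 0.4082
ρ < 1, so Jacobi converges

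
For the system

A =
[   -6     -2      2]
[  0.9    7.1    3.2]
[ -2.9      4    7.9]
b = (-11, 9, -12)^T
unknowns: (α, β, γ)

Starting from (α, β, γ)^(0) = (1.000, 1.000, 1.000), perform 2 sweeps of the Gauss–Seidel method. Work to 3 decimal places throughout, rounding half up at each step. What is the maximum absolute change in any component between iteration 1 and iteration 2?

Iteration 1:
  α = (-11 - (-2)·1.000 - (2)·1.000) / (-6) = 1.833
  β = (9 - (0.9)·1.833 - (3.2)·1.000) / (7.1) = 0.585
  γ = (-12 - (-2.9)·1.833 - (4)·0.585) / (7.9) = -1.142
Iteration 2:
  α = (-11 - (-2)·0.585 - (2)·-1.142) / (-6) = 1.258
  β = (9 - (0.9)·1.258 - (3.2)·-1.142) / (7.1) = 1.623
  γ = (-12 - (-2.9)·1.258 - (4)·1.623) / (7.9) = -1.879
Change: (-0.575, 1.038, -0.737) → max |·| = 1.038

1.038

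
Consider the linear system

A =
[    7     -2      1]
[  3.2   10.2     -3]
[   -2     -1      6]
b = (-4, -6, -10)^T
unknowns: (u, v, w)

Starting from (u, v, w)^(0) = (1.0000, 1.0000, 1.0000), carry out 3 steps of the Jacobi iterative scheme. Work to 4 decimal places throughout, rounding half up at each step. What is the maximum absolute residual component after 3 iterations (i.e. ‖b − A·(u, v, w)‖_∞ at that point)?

0.4116

Iteration 1:
  u = (-4 - (-2)·1.0000 - (1)·1.0000) / (7) = -0.4286
  v = (-6 - (3.2)·1.0000 - (-3)·1.0000) / (10.2) = -0.6078
  w = (-10 - (-2)·1.0000 - (-1)·1.0000) / (6) = -1.1667
Iteration 2:
  u = (-4 - (-2)·-0.6078 - (1)·-1.1667) / (7) = -0.5784
  v = (-6 - (3.2)·-0.4286 - (-3)·-1.1667) / (10.2) = -0.7969
  w = (-10 - (-2)·-0.4286 - (-1)·-0.6078) / (6) = -1.9108
Iteration 3:
  u = (-4 - (-2)·-0.7969 - (1)·-1.9108) / (7) = -0.5261
  v = (-6 - (3.2)·-0.5784 - (-3)·-1.9108) / (10.2) = -0.9688
  w = (-10 - (-2)·-0.5784 - (-1)·-0.7969) / (6) = -1.9923
Residual b − A·x = (-0.2626, -0.4116, -0.0672); ∞-norm = 0.4116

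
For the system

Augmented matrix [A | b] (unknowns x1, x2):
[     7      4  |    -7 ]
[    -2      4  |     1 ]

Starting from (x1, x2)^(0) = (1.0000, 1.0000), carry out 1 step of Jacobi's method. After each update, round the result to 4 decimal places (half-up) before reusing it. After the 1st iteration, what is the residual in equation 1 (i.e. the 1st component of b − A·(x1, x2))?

0.9998

Iteration 1:
  x1 = (-7 - (4)·1.0000) / (7) = -1.5714
  x2 = (1 - (-2)·1.0000) / (4) = 0.7500
Residual b − A·x = (0.9998, -5.1428)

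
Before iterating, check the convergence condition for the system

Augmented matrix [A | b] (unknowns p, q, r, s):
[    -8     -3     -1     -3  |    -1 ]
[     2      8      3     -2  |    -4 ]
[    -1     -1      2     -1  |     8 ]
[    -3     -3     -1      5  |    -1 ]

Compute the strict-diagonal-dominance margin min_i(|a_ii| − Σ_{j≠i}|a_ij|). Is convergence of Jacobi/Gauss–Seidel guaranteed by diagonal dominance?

-2

row 1: |-8| − (3+1+3) = 1
row 2: |8| − (2+3+2) = 1
row 3: |2| − (1+1+1) = -1
row 4: |5| − (3+3+1) = -2
minimum over rows = -2 → not strictly diagonally dominant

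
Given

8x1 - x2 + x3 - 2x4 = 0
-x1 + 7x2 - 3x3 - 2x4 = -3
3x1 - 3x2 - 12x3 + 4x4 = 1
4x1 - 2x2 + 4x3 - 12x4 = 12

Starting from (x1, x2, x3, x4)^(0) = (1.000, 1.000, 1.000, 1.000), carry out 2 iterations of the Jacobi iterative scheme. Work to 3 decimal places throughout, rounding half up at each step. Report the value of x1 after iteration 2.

Iteration 1:
  x1 = (0 - (-1)·1.000 - (1)·1.000 - (-2)·1.000) / (8) = 0.250
  x2 = (-3 - (-1)·1.000 - (-3)·1.000 - (-2)·1.000) / (7) = 0.429
  x3 = (1 - (3)·1.000 - (-3)·1.000 - (4)·1.000) / (-12) = 0.250
  x4 = (12 - (4)·1.000 - (-2)·1.000 - (4)·1.000) / (-12) = -0.500
Iteration 2:
  x1 = (0 - (-1)·0.429 - (1)·0.250 - (-2)·-0.500) / (8) = -0.103
  x2 = (-3 - (-1)·0.250 - (-3)·0.250 - (-2)·-0.500) / (7) = -0.429
  x3 = (1 - (3)·0.250 - (-3)·0.429 - (4)·-0.500) / (-12) = -0.295
  x4 = (12 - (4)·0.250 - (-2)·0.429 - (4)·0.250) / (-12) = -0.905

-0.103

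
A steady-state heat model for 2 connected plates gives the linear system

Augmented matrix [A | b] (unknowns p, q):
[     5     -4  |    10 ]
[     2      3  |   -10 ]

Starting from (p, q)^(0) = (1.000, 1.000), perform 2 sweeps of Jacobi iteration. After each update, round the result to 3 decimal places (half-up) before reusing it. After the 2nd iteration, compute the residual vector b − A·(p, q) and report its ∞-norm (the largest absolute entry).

Iteration 1:
  p = (10 - (-4)·1.000) / (5) = 2.800
  q = (-10 - (2)·1.000) / (3) = -4.000
Iteration 2:
  p = (10 - (-4)·-4.000) / (5) = -1.200
  q = (-10 - (2)·2.800) / (3) = -5.200
Residual b − A·x = (-4.800, 8.000); ∞-norm = 8.000

8.000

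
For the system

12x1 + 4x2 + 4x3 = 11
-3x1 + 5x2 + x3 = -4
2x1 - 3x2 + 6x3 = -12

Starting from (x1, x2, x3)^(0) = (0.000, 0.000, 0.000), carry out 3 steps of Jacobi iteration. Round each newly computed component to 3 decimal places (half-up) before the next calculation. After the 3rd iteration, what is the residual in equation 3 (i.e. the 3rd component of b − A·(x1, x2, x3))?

2.267

Iteration 1:
  x1 = (11 - (4)·0.000 - (4)·0.000) / (12) = 0.917
  x2 = (-4 - (-3)·0.000 - (1)·0.000) / (5) = -0.800
  x3 = (-12 - (2)·0.000 - (-3)·0.000) / (6) = -2.000
Iteration 2:
  x1 = (11 - (4)·-0.800 - (4)·-2.000) / (12) = 1.850
  x2 = (-4 - (-3)·0.917 - (1)·-2.000) / (5) = 0.150
  x3 = (-12 - (2)·0.917 - (-3)·-0.800) / (6) = -2.706
Iteration 3:
  x1 = (11 - (4)·0.150 - (4)·-2.706) / (12) = 1.769
  x2 = (-4 - (-3)·1.850 - (1)·-2.706) / (5) = 0.851
  x3 = (-12 - (2)·1.850 - (-3)·0.150) / (6) = -2.542
Residual b − A·x = (-3.464, -0.406, 2.267)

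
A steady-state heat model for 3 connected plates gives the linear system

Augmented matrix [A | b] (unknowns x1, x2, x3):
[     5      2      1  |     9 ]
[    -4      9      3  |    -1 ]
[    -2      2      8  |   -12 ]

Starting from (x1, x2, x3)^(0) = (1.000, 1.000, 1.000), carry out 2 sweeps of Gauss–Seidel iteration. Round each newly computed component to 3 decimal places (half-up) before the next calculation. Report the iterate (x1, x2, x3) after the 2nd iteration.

(2.009, 1.189, -1.295)

Iteration 1:
  x1 = (9 - (2)·1.000 - (1)·1.000) / (5) = 1.200
  x2 = (-1 - (-4)·1.200 - (3)·1.000) / (9) = 0.089
  x3 = (-12 - (-2)·1.200 - (2)·0.089) / (8) = -1.222
Iteration 2:
  x1 = (9 - (2)·0.089 - (1)·-1.222) / (5) = 2.009
  x2 = (-1 - (-4)·2.009 - (3)·-1.222) / (9) = 1.189
  x3 = (-12 - (-2)·2.009 - (2)·1.189) / (8) = -1.295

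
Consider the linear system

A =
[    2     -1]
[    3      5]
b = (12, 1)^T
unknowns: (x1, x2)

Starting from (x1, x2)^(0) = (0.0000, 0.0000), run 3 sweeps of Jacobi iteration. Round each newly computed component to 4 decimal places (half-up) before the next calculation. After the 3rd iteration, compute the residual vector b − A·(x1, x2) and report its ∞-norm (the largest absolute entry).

Iteration 1:
  x1 = (12 - (-1)·0.0000) / (2) = 6.0000
  x2 = (1 - (3)·0.0000) / (5) = 0.2000
Iteration 2:
  x1 = (12 - (-1)·0.2000) / (2) = 6.1000
  x2 = (1 - (3)·6.0000) / (5) = -3.4000
Iteration 3:
  x1 = (12 - (-1)·-3.4000) / (2) = 4.3000
  x2 = (1 - (3)·6.1000) / (5) = -3.4600
Residual b − A·x = (-0.0600, 5.4000); ∞-norm = 5.4000

5.4000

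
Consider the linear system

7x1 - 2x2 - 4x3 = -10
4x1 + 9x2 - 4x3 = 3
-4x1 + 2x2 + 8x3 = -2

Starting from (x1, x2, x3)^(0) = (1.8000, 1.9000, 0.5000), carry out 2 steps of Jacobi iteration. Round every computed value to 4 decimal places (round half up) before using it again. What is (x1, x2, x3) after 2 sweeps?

Iteration 1:
  x1 = (-10 - (-2)·1.9000 - (-4)·0.5000) / (7) = -0.6000
  x2 = (3 - (4)·1.8000 - (-4)·0.5000) / (9) = -0.2444
  x3 = (-2 - (-4)·1.8000 - (2)·1.9000) / (8) = 0.1750
Iteration 2:
  x1 = (-10 - (-2)·-0.2444 - (-4)·0.1750) / (7) = -1.3984
  x2 = (3 - (4)·-0.6000 - (-4)·0.1750) / (9) = 0.6778
  x3 = (-2 - (-4)·-0.6000 - (2)·-0.2444) / (8) = -0.4889

(-1.3984, 0.6778, -0.4889)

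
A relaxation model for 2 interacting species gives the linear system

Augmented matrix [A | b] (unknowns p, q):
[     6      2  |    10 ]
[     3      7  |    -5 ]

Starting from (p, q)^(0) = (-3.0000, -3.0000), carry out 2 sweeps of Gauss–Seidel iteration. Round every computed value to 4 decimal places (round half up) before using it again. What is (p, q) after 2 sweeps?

Iteration 1:
  p = (10 - (2)·-3.0000) / (6) = 2.6667
  q = (-5 - (3)·2.6667) / (7) = -1.8572
Iteration 2:
  p = (10 - (2)·-1.8572) / (6) = 2.2857
  q = (-5 - (3)·2.2857) / (7) = -1.6939

(2.2857, -1.6939)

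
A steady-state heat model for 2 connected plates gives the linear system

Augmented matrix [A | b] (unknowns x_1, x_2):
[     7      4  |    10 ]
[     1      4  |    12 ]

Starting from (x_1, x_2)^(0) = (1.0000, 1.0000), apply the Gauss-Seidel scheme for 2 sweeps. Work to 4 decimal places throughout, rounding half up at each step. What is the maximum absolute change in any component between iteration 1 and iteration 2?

1.0204

Iteration 1:
  x_1 = (10 - (4)·1.0000) / (7) = 0.8571
  x_2 = (12 - (1)·0.8571) / (4) = 2.7857
Iteration 2:
  x_1 = (10 - (4)·2.7857) / (7) = -0.1633
  x_2 = (12 - (1)·-0.1633) / (4) = 3.0408
Change: (-1.0204, 0.2551) → max |·| = 1.0204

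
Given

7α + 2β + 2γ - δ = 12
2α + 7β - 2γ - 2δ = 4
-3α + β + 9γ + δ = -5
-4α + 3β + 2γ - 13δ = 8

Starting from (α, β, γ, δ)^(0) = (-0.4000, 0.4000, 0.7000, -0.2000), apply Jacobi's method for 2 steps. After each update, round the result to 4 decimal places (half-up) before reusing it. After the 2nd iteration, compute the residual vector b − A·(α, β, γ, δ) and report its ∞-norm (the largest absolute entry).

Iteration 1:
  α = (12 - (2)·0.4000 - (2)·0.7000 - (-1)·-0.2000) / (7) = 1.3714
  β = (4 - (2)·-0.4000 - (-2)·0.7000 - (-2)·-0.2000) / (7) = 0.8286
  γ = (-5 - (-3)·-0.4000 - (1)·0.4000 - (1)·-0.2000) / (9) = -0.7111
  δ = (8 - (-4)·-0.4000 - (3)·0.4000 - (2)·0.7000) / (-13) = -0.2923
Iteration 2:
  α = (12 - (2)·0.8286 - (2)·-0.7111 - (-1)·-0.2923) / (7) = 1.6390
  β = (4 - (2)·1.3714 - (-2)·-0.7111 - (-2)·-0.2923) / (7) = -0.1071
  γ = (-5 - (-3)·1.3714 - (1)·0.8286 - (1)·-0.2923) / (9) = -0.1580
  δ = (8 - (-4)·1.3714 - (3)·0.8286 - (2)·-0.7111) / (-13) = -0.9555
Residual b − A·x = (0.1017, -0.7553, 2.4016, 2.7718); ∞-norm = 2.7718

2.7718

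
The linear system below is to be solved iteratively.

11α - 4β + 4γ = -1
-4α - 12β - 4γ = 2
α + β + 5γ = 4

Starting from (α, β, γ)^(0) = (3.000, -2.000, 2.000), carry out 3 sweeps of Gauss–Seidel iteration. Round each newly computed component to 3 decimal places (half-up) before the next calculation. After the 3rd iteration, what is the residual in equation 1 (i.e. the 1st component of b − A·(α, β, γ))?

Iteration 1:
  α = (-1 - (-4)·-2.000 - (4)·2.000) / (11) = -1.545
  β = (2 - (-4)·-1.545 - (-4)·2.000) / (-12) = -0.318
  γ = (4 - (1)·-1.545 - (1)·-0.318) / (5) = 1.173
Iteration 2:
  α = (-1 - (-4)·-0.318 - (4)·1.173) / (11) = -0.633
  β = (2 - (-4)·-0.633 - (-4)·1.173) / (-12) = -0.347
  γ = (4 - (1)·-0.633 - (1)·-0.347) / (5) = 0.996
Iteration 3:
  α = (-1 - (-4)·-0.347 - (4)·0.996) / (11) = -0.579
  β = (2 - (-4)·-0.579 - (-4)·0.996) / (-12) = -0.306
  γ = (4 - (1)·-0.579 - (1)·-0.306) / (5) = 0.977
Residual b − A·x = (0.237, -0.080, 0.000)

0.237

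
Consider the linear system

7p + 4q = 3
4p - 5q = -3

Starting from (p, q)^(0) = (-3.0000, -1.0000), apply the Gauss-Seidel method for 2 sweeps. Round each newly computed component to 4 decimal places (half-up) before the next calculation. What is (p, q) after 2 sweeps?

(-0.3714, 0.3029)

Iteration 1:
  p = (3 - (4)·-1.0000) / (7) = 1.0000
  q = (-3 - (4)·1.0000) / (-5) = 1.4000
Iteration 2:
  p = (3 - (4)·1.4000) / (7) = -0.3714
  q = (-3 - (4)·-0.3714) / (-5) = 0.3029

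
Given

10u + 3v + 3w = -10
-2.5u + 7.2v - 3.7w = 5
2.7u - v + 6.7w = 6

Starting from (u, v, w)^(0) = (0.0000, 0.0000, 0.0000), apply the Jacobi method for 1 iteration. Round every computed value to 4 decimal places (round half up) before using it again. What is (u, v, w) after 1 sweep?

(-1.0000, 0.6944, 0.8955)

Iteration 1:
  u = (-10 - (3)·0.0000 - (3)·0.0000) / (10) = -1.0000
  v = (5 - (-2.5)·0.0000 - (-3.7)·0.0000) / (7.2) = 0.6944
  w = (6 - (2.7)·0.0000 - (-1)·0.0000) / (6.7) = 0.8955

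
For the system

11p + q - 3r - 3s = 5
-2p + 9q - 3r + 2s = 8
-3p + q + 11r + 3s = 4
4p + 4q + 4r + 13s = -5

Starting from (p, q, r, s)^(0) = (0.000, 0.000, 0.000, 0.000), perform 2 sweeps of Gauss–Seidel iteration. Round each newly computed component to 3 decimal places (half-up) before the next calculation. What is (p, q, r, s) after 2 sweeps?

(0.213, 1.280, 0.565, -1.018)

Iteration 1:
  p = (5 - (1)·0.000 - (-3)·0.000 - (-3)·0.000) / (11) = 0.455
  q = (8 - (-2)·0.455 - (-3)·0.000 - (2)·0.000) / (9) = 0.990
  r = (4 - (-3)·0.455 - (1)·0.990 - (3)·0.000) / (11) = 0.398
  s = (-5 - (4)·0.455 - (4)·0.990 - (4)·0.398) / (13) = -0.952
Iteration 2:
  p = (5 - (1)·0.990 - (-3)·0.398 - (-3)·-0.952) / (11) = 0.213
  q = (8 - (-2)·0.213 - (-3)·0.398 - (2)·-0.952) / (9) = 1.280
  r = (4 - (-3)·0.213 - (1)·1.280 - (3)·-0.952) / (11) = 0.565
  s = (-5 - (4)·0.213 - (4)·1.280 - (4)·0.565) / (13) = -1.018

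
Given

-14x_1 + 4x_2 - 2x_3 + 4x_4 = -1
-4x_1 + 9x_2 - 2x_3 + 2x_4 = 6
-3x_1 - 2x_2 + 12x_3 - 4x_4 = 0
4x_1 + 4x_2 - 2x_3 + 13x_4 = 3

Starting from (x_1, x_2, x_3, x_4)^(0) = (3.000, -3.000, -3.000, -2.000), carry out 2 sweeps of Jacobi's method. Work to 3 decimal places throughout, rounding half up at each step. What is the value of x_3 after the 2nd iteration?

Iteration 1:
  x_1 = (-1 - (4)·-3.000 - (-2)·-3.000 - (4)·-2.000) / (-14) = -0.929
  x_2 = (6 - (-4)·3.000 - (-2)·-3.000 - (2)·-2.000) / (9) = 1.778
  x_3 = (0 - (-3)·3.000 - (-2)·-3.000 - (-4)·-2.000) / (12) = -0.417
  x_4 = (3 - (4)·3.000 - (4)·-3.000 - (-2)·-3.000) / (13) = -0.231
Iteration 2:
  x_1 = (-1 - (4)·1.778 - (-2)·-0.417 - (4)·-0.231) / (-14) = 0.573
  x_2 = (6 - (-4)·-0.929 - (-2)·-0.417 - (2)·-0.231) / (9) = 0.212
  x_3 = (0 - (-3)·-0.929 - (-2)·1.778 - (-4)·-0.231) / (12) = -0.013
  x_4 = (3 - (4)·-0.929 - (4)·1.778 - (-2)·-0.417) / (13) = -0.095

-0.013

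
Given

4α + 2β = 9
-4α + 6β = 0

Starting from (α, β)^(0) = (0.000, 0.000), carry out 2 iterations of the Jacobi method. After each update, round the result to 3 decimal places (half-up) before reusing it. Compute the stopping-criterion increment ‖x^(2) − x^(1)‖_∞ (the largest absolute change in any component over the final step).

1.500

Iteration 1:
  α = (9 - (2)·0.000) / (4) = 2.250
  β = (0 - (-4)·0.000) / (6) = 0.000
Iteration 2:
  α = (9 - (2)·0.000) / (4) = 2.250
  β = (0 - (-4)·2.250) / (6) = 1.500
Change: (0.000, 1.500) → max |·| = 1.500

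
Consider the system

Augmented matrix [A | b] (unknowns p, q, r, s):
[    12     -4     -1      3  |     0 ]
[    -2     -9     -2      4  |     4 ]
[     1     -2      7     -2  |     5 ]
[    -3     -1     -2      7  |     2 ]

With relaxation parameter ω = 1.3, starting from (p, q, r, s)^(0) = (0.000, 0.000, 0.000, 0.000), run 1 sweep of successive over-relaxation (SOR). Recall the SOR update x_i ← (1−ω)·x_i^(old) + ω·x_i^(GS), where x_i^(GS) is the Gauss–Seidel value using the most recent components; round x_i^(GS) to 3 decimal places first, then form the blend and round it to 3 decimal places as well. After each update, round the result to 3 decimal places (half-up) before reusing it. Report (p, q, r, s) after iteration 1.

Iteration 1:
  p: GS value = (0 - (-4)·0.000 - (-1)·0.000 - (3)·0.000) / (12) = 0.000;  p ← (1−ω)·0.000 + ω·0.000 = 0.000
  q: GS value = (4 - (-2)·0.000 - (-2)·0.000 - (4)·0.000) / (-9) = -0.444;  q ← (1−ω)·0.000 + ω·-0.444 = -0.577
  r: GS value = (5 - (1)·0.000 - (-2)·-0.577 - (-2)·0.000) / (7) = 0.549;  r ← (1−ω)·0.000 + ω·0.549 = 0.714
  s: GS value = (2 - (-3)·0.000 - (-1)·-0.577 - (-2)·0.714) / (7) = 0.407;  s ← (1−ω)·0.000 + ω·0.407 = 0.529

(0.000, -0.577, 0.714, 0.529)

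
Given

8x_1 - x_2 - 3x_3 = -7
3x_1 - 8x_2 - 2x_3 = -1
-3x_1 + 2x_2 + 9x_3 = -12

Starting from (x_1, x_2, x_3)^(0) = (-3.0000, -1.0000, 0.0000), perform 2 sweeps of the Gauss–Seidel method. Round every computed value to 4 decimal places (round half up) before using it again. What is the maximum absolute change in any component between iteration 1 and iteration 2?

0.5104

Iteration 1:
  x_1 = (-7 - (-1)·-1.0000 - (-3)·0.0000) / (8) = -1.0000
  x_2 = (-1 - (3)·-1.0000 - (-2)·0.0000) / (-8) = -0.2500
  x_3 = (-12 - (-3)·-1.0000 - (2)·-0.2500) / (9) = -1.6111
Iteration 2:
  x_1 = (-7 - (-1)·-0.2500 - (-3)·-1.6111) / (8) = -1.5104
  x_2 = (-1 - (3)·-1.5104 - (-2)·-1.6111) / (-8) = -0.0386
  x_3 = (-12 - (-3)·-1.5104 - (2)·-0.0386) / (9) = -1.8282
Change: (-0.5104, 0.2114, -0.2171) → max |·| = 0.5104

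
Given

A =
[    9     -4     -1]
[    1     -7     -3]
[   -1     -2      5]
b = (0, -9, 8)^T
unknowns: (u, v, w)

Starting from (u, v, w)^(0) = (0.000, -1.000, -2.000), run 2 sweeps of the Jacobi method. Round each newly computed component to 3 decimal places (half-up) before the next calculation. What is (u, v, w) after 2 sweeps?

(1.086, 0.676, 2.324)

Iteration 1:
  u = (0 - (-4)·-1.000 - (-1)·-2.000) / (9) = -0.667
  v = (-9 - (1)·0.000 - (-3)·-2.000) / (-7) = 2.143
  w = (8 - (-1)·0.000 - (-2)·-1.000) / (5) = 1.200
Iteration 2:
  u = (0 - (-4)·2.143 - (-1)·1.200) / (9) = 1.086
  v = (-9 - (1)·-0.667 - (-3)·1.200) / (-7) = 0.676
  w = (8 - (-1)·-0.667 - (-2)·2.143) / (5) = 2.324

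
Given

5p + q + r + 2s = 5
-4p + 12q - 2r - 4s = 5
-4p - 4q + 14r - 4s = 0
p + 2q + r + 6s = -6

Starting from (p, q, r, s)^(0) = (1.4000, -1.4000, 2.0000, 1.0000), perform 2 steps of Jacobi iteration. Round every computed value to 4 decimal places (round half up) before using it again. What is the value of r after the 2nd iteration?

Iteration 1:
  p = (5 - (1)·-1.4000 - (1)·2.0000 - (2)·1.0000) / (5) = 0.4800
  q = (5 - (-4)·1.4000 - (-2)·2.0000 - (-4)·1.0000) / (12) = 1.5500
  r = (0 - (-4)·1.4000 - (-4)·-1.4000 - (-4)·1.0000) / (14) = 0.2857
  s = (-6 - (1)·1.4000 - (2)·-1.4000 - (1)·2.0000) / (6) = -1.1000
Iteration 2:
  p = (5 - (1)·1.5500 - (1)·0.2857 - (2)·-1.1000) / (5) = 1.0729
  q = (5 - (-4)·0.4800 - (-2)·0.2857 - (-4)·-1.1000) / (12) = 0.2576
  r = (0 - (-4)·0.4800 - (-4)·1.5500 - (-4)·-1.1000) / (14) = 0.2657
  s = (-6 - (1)·0.4800 - (2)·1.5500 - (1)·0.2857) / (6) = -1.6443

0.2657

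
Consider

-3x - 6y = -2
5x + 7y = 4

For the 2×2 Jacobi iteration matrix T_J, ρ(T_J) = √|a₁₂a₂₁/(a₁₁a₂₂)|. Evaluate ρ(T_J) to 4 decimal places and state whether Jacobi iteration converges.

a₁₂a₂₁/(a₁₁a₂₂) = (-6)·(5) / ((-3)·(7)) = 1.428571
ρ = √|1.428571| = √1.428571 = 1.1952
ρ > 1, so Jacobi diverges

1.1952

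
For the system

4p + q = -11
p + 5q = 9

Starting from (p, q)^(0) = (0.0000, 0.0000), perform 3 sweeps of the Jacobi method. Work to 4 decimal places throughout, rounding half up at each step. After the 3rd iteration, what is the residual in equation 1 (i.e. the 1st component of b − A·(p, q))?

Iteration 1:
  p = (-11 - (1)·0.0000) / (4) = -2.7500
  q = (9 - (1)·0.0000) / (5) = 1.8000
Iteration 2:
  p = (-11 - (1)·1.8000) / (4) = -3.2000
  q = (9 - (1)·-2.7500) / (5) = 2.3500
Iteration 3:
  p = (-11 - (1)·2.3500) / (4) = -3.3375
  q = (9 - (1)·-3.2000) / (5) = 2.4400
Residual b − A·x = (-0.0900, 0.1375)

-0.0900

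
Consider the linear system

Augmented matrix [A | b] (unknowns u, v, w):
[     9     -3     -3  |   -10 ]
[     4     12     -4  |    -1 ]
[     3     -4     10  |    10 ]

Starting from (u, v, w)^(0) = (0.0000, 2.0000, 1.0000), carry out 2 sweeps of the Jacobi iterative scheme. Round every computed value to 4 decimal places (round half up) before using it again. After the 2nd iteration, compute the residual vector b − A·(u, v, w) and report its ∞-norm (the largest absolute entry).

2.1652

Iteration 1:
  u = (-10 - (-3)·2.0000 - (-3)·1.0000) / (9) = -0.1111
  v = (-1 - (4)·0.0000 - (-4)·1.0000) / (12) = 0.2500
  w = (10 - (3)·0.0000 - (-4)·2.0000) / (10) = 1.8000
Iteration 2:
  u = (-10 - (-3)·0.2500 - (-3)·1.8000) / (9) = -0.4278
  v = (-1 - (4)·-0.1111 - (-4)·1.8000) / (12) = 0.5537
  w = (10 - (3)·-0.1111 - (-4)·0.2500) / (10) = 1.1333
Residual b − A·x = (-1.0888, -1.4000, 2.1652); ∞-norm = 2.1652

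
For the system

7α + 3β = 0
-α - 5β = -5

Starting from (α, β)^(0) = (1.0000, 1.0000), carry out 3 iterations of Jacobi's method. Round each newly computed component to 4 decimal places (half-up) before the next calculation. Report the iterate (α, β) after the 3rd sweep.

Iteration 1:
  α = (0 - (3)·1.0000) / (7) = -0.4286
  β = (-5 - (-1)·1.0000) / (-5) = 0.8000
Iteration 2:
  α = (0 - (3)·0.8000) / (7) = -0.3429
  β = (-5 - (-1)·-0.4286) / (-5) = 1.0857
Iteration 3:
  α = (0 - (3)·1.0857) / (7) = -0.4653
  β = (-5 - (-1)·-0.3429) / (-5) = 1.0686

(-0.4653, 1.0686)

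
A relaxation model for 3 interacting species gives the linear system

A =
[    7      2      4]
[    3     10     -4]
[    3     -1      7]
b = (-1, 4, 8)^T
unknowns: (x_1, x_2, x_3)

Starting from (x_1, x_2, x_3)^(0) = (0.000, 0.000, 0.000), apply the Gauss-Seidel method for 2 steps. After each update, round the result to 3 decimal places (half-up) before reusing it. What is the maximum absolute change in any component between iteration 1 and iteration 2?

0.850

Iteration 1:
  x_1 = (-1 - (2)·0.000 - (4)·0.000) / (7) = -0.143
  x_2 = (4 - (3)·-0.143 - (-4)·0.000) / (10) = 0.443
  x_3 = (8 - (3)·-0.143 - (-1)·0.443) / (7) = 1.267
Iteration 2:
  x_1 = (-1 - (2)·0.443 - (4)·1.267) / (7) = -0.993
  x_2 = (4 - (3)·-0.993 - (-4)·1.267) / (10) = 1.205
  x_3 = (8 - (3)·-0.993 - (-1)·1.205) / (7) = 1.741
Change: (-0.850, 0.762, 0.474) → max |·| = 0.850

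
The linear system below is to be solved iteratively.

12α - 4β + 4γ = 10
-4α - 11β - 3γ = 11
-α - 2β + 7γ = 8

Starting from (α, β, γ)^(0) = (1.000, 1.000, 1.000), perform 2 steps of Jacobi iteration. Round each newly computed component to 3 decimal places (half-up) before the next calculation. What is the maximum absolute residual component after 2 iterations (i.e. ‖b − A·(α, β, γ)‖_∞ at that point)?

6.603

Iteration 1:
  α = (10 - (-4)·1.000 - (4)·1.000) / (12) = 0.833
  β = (11 - (-4)·1.000 - (-3)·1.000) / (-11) = -1.636
  γ = (8 - (-1)·1.000 - (-2)·1.000) / (7) = 1.571
Iteration 2:
  α = (10 - (-4)·-1.636 - (4)·1.571) / (12) = -0.236
  β = (11 - (-4)·0.833 - (-3)·1.571) / (-11) = -1.731
  γ = (8 - (-1)·0.833 - (-2)·-1.636) / (7) = 0.794
Residual b − A·x = (2.732, -6.603, -1.256); ∞-norm = 6.603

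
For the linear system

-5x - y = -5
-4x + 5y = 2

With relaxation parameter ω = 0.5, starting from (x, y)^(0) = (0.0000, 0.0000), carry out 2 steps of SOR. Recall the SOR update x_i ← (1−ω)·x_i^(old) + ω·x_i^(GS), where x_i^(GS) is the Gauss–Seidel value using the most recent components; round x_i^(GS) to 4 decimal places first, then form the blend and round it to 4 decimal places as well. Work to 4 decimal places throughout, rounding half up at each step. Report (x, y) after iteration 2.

Iteration 1:
  x: GS value = (-5 - (-1)·0.0000) / (-5) = 1.0000;  x ← (1−ω)·0.0000 + ω·1.0000 = 0.5000
  y: GS value = (2 - (-4)·0.5000) / (5) = 0.8000;  y ← (1−ω)·0.0000 + ω·0.8000 = 0.4000
Iteration 2:
  x: GS value = (-5 - (-1)·0.4000) / (-5) = 0.9200;  x ← (1−ω)·0.5000 + ω·0.9200 = 0.7100
  y: GS value = (2 - (-4)·0.7100) / (5) = 0.9680;  y ← (1−ω)·0.4000 + ω·0.9680 = 0.6840

(0.7100, 0.6840)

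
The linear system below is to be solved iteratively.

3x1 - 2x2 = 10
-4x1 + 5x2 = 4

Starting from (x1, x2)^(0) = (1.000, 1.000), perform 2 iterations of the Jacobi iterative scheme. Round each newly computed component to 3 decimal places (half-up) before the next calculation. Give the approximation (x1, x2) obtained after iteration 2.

(4.400, 4.000)

Iteration 1:
  x1 = (10 - (-2)·1.000) / (3) = 4.000
  x2 = (4 - (-4)·1.000) / (5) = 1.600
Iteration 2:
  x1 = (10 - (-2)·1.600) / (3) = 4.400
  x2 = (4 - (-4)·4.000) / (5) = 4.000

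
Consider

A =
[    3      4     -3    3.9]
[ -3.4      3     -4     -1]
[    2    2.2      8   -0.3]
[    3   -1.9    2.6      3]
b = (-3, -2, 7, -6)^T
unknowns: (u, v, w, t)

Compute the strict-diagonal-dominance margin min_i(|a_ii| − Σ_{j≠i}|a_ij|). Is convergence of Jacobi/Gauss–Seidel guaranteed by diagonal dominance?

-7.9

row 1: |3| − (4+3+3.9) = -7.9
row 2: |3| − (3.4+4+1) = -5.4
row 3: |8| − (2+2.2+0.3) = 3.5
row 4: |3| − (3+1.9+2.6) = -4.5
minimum over rows = -7.9 → not strictly diagonally dominant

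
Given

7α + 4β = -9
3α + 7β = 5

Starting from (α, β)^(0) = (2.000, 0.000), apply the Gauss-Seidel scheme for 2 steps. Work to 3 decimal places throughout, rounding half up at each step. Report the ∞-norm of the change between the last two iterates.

0.723

Iteration 1:
  α = (-9 - (4)·0.000) / (7) = -1.286
  β = (5 - (3)·-1.286) / (7) = 1.265
Iteration 2:
  α = (-9 - (4)·1.265) / (7) = -2.009
  β = (5 - (3)·-2.009) / (7) = 1.575
Change: (-0.723, 0.310) → max |·| = 0.723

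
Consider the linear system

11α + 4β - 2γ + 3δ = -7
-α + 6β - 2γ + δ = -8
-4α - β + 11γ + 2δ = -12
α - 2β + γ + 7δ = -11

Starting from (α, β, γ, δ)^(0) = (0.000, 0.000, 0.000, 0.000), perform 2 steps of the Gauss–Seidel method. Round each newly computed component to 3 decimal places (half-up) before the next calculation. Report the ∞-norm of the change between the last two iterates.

0.718

Iteration 1:
  α = (-7 - (4)·0.000 - (-2)·0.000 - (3)·0.000) / (11) = -0.636
  β = (-8 - (-1)·-0.636 - (-2)·0.000 - (1)·0.000) / (6) = -1.439
  γ = (-12 - (-4)·-0.636 - (-1)·-1.439 - (2)·0.000) / (11) = -1.453
  δ = (-11 - (1)·-0.636 - (-2)·-1.439 - (1)·-1.453) / (7) = -1.684
Iteration 2:
  α = (-7 - (4)·-1.439 - (-2)·-1.453 - (3)·-1.684) / (11) = 0.082
  β = (-8 - (-1)·0.082 - (-2)·-1.453 - (1)·-1.684) / (6) = -1.523
  γ = (-12 - (-4)·0.082 - (-1)·-1.523 - (2)·-1.684) / (11) = -0.893
  δ = (-11 - (1)·0.082 - (-2)·-1.523 - (1)·-0.893) / (7) = -1.891
Change: (0.718, -0.084, 0.560, -0.207) → max |·| = 0.718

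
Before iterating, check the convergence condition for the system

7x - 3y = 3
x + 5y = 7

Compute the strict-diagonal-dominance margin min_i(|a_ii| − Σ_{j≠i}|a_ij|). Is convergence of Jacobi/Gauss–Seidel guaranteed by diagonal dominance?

4

row 1: |7| − (3) = 4
row 2: |5| − (1) = 4
minimum over rows = 4 → strictly diagonally dominant (convergence guaranteed)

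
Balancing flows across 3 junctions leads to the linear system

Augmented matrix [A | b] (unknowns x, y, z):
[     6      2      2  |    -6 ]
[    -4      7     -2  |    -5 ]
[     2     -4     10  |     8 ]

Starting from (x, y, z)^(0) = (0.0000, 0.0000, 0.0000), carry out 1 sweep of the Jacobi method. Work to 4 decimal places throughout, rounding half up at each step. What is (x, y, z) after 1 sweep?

Iteration 1:
  x = (-6 - (2)·0.0000 - (2)·0.0000) / (6) = -1.0000
  y = (-5 - (-4)·0.0000 - (-2)·0.0000) / (7) = -0.7143
  z = (8 - (2)·0.0000 - (-4)·0.0000) / (10) = 0.8000

(-1.0000, -0.7143, 0.8000)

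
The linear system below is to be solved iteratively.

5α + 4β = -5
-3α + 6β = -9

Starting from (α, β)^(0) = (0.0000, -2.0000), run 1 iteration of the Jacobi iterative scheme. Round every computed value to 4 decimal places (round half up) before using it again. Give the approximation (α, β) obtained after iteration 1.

Iteration 1:
  α = (-5 - (4)·-2.0000) / (5) = 0.6000
  β = (-9 - (-3)·0.0000) / (6) = -1.5000

(0.6000, -1.5000)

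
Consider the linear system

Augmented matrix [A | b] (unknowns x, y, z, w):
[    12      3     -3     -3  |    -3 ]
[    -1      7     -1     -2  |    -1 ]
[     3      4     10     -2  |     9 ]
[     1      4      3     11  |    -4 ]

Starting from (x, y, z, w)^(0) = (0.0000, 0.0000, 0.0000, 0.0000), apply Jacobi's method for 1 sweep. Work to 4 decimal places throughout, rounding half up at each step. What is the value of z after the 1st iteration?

0.9000

Iteration 1:
  x = (-3 - (3)·0.0000 - (-3)·0.0000 - (-3)·0.0000) / (12) = -0.2500
  y = (-1 - (-1)·0.0000 - (-1)·0.0000 - (-2)·0.0000) / (7) = -0.1429
  z = (9 - (3)·0.0000 - (4)·0.0000 - (-2)·0.0000) / (10) = 0.9000
  w = (-4 - (1)·0.0000 - (4)·0.0000 - (3)·0.0000) / (11) = -0.3636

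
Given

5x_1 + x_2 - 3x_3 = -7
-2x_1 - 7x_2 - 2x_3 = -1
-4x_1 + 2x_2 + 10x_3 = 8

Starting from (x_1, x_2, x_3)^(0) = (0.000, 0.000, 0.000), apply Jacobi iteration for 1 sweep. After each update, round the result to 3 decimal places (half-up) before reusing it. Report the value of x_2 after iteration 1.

Iteration 1:
  x_1 = (-7 - (1)·0.000 - (-3)·0.000) / (5) = -1.400
  x_2 = (-1 - (-2)·0.000 - (-2)·0.000) / (-7) = 0.143
  x_3 = (8 - (-4)·0.000 - (2)·0.000) / (10) = 0.800

0.143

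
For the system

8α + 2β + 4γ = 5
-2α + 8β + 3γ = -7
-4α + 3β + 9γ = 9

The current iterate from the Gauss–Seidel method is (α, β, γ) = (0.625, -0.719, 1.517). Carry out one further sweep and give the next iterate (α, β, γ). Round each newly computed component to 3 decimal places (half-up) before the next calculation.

(0.046, -1.432, 1.498)

One sweep:
  α = (5 - (2)·-0.719 - (4)·1.517) / (8) = 0.046
  β = (-7 - (-2)·0.046 - (3)·1.517) / (8) = -1.432
  γ = (9 - (-4)·0.046 - (3)·-1.432) / (9) = 1.498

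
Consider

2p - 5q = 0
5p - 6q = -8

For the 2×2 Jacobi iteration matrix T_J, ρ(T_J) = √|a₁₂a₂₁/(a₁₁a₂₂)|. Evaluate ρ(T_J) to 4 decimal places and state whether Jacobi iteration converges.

1.4434

a₁₂a₂₁/(a₁₁a₂₂) = (-5)·(5) / ((2)·(-6)) = 2.083333
ρ = √|2.083333| = √2.083333 = 1.4434
ρ > 1, so Jacobi diverges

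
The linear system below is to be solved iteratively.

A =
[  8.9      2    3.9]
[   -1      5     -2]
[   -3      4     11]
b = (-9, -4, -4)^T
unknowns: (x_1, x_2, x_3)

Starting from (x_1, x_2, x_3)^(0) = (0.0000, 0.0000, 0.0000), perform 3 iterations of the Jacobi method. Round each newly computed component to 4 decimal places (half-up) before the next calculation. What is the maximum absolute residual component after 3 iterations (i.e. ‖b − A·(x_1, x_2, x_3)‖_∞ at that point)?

1.0016

Iteration 1:
  x_1 = (-9 - (2)·0.0000 - (3.9)·0.0000) / (8.9) = -1.0112
  x_2 = (-4 - (-1)·0.0000 - (-2)·0.0000) / (5) = -0.8000
  x_3 = (-4 - (-3)·0.0000 - (4)·0.0000) / (11) = -0.3636
Iteration 2:
  x_1 = (-9 - (2)·-0.8000 - (3.9)·-0.3636) / (8.9) = -0.6721
  x_2 = (-4 - (-1)·-1.0112 - (-2)·-0.3636) / (5) = -1.1477
  x_3 = (-4 - (-3)·-1.0112 - (4)·-0.8000) / (11) = -0.3485
Iteration 3:
  x_1 = (-9 - (2)·-1.1477 - (3.9)·-0.3485) / (8.9) = -0.6006
  x_2 = (-4 - (-1)·-0.6721 - (-2)·-0.3485) / (5) = -1.0738
  x_3 = (-4 - (-3)·-0.6721 - (4)·-1.1477) / (11) = -0.1296
Residual b − A·x = (-1.0016, 0.5092, -0.0810); ∞-norm = 1.0016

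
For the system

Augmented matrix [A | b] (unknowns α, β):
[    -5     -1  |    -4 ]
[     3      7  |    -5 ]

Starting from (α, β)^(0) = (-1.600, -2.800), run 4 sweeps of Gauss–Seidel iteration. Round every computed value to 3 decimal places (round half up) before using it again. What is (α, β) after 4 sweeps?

(1.031, -1.156)

Iteration 1:
  α = (-4 - (-1)·-2.800) / (-5) = 1.360
  β = (-5 - (3)·1.360) / (7) = -1.297
Iteration 2:
  α = (-4 - (-1)·-1.297) / (-5) = 1.059
  β = (-5 - (3)·1.059) / (7) = -1.168
Iteration 3:
  α = (-4 - (-1)·-1.168) / (-5) = 1.034
  β = (-5 - (3)·1.034) / (7) = -1.157
Iteration 4:
  α = (-4 - (-1)·-1.157) / (-5) = 1.031
  β = (-5 - (3)·1.031) / (7) = -1.156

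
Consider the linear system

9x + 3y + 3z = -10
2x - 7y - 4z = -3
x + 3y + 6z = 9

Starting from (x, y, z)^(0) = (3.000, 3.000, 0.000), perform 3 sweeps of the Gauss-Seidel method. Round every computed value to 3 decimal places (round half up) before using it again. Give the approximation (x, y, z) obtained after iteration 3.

(-1.511, -1.355, 2.429)

Iteration 1:
  x = (-10 - (3)·3.000 - (3)·0.000) / (9) = -2.111
  y = (-3 - (2)·-2.111 - (-4)·0.000) / (-7) = -0.175
  z = (9 - (1)·-2.111 - (3)·-0.175) / (6) = 1.939
Iteration 2:
  x = (-10 - (3)·-0.175 - (3)·1.939) / (9) = -1.699
  y = (-3 - (2)·-1.699 - (-4)·1.939) / (-7) = -1.165
  z = (9 - (1)·-1.699 - (3)·-1.165) / (6) = 2.366
Iteration 3:
  x = (-10 - (3)·-1.165 - (3)·2.366) / (9) = -1.511
  y = (-3 - (2)·-1.511 - (-4)·2.366) / (-7) = -1.355
  z = (9 - (1)·-1.511 - (3)·-1.355) / (6) = 2.429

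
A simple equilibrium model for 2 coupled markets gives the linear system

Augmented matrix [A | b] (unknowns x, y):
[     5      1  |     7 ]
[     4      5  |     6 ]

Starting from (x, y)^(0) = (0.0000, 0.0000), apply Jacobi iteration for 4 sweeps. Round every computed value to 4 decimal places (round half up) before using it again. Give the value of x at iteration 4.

1.3456

Iteration 1:
  x = (7 - (1)·0.0000) / (5) = 1.4000
  y = (6 - (4)·0.0000) / (5) = 1.2000
Iteration 2:
  x = (7 - (1)·1.2000) / (5) = 1.1600
  y = (6 - (4)·1.4000) / (5) = 0.0800
Iteration 3:
  x = (7 - (1)·0.0800) / (5) = 1.3840
  y = (6 - (4)·1.1600) / (5) = 0.2720
Iteration 4:
  x = (7 - (1)·0.2720) / (5) = 1.3456
  y = (6 - (4)·1.3840) / (5) = 0.0928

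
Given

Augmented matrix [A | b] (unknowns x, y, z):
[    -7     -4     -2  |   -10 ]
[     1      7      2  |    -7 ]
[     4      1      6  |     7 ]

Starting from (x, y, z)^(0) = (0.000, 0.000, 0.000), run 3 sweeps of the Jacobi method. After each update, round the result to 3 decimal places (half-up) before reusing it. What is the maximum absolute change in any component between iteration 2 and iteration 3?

0.532

Iteration 1:
  x = (-10 - (-4)·0.000 - (-2)·0.000) / (-7) = 1.429
  y = (-7 - (1)·0.000 - (2)·0.000) / (7) = -1.000
  z = (7 - (4)·0.000 - (1)·0.000) / (6) = 1.167
Iteration 2:
  x = (-10 - (-4)·-1.000 - (-2)·1.167) / (-7) = 1.667
  y = (-7 - (1)·1.429 - (2)·1.167) / (7) = -1.538
  z = (7 - (4)·1.429 - (1)·-1.000) / (6) = 0.381
Iteration 3:
  x = (-10 - (-4)·-1.538 - (-2)·0.381) / (-7) = 2.199
  y = (-7 - (1)·1.667 - (2)·0.381) / (7) = -1.347
  z = (7 - (4)·1.667 - (1)·-1.538) / (6) = 0.312
Change: (0.532, 0.191, -0.069) → max |·| = 0.532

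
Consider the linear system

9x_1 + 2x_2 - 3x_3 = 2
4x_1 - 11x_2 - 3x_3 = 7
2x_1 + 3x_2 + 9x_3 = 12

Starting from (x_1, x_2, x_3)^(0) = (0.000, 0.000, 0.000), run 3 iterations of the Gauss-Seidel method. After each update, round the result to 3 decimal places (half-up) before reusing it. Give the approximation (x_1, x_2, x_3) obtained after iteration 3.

Iteration 1:
  x_1 = (2 - (2)·0.000 - (-3)·0.000) / (9) = 0.222
  x_2 = (7 - (4)·0.222 - (-3)·0.000) / (-11) = -0.556
  x_3 = (12 - (2)·0.222 - (3)·-0.556) / (9) = 1.469
Iteration 2:
  x_1 = (2 - (2)·-0.556 - (-3)·1.469) / (9) = 0.835
  x_2 = (7 - (4)·0.835 - (-3)·1.469) / (-11) = -0.733
  x_3 = (12 - (2)·0.835 - (3)·-0.733) / (9) = 1.392
Iteration 3:
  x_1 = (2 - (2)·-0.733 - (-3)·1.392) / (9) = 0.849
  x_2 = (7 - (4)·0.849 - (-3)·1.392) / (-11) = -0.707
  x_3 = (12 - (2)·0.849 - (3)·-0.707) / (9) = 1.380

(0.849, -0.707, 1.380)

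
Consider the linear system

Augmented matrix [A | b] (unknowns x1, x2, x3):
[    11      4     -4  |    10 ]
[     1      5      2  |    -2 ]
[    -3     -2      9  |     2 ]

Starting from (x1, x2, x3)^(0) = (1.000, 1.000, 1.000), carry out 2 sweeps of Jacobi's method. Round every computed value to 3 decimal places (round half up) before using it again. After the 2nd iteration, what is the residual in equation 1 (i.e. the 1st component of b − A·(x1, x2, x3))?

-2.332

Iteration 1:
  x1 = (10 - (4)·1.000 - (-4)·1.000) / (11) = 0.909
  x2 = (-2 - (1)·1.000 - (2)·1.000) / (5) = -1.000
  x3 = (2 - (-3)·1.000 - (-2)·1.000) / (9) = 0.778
Iteration 2:
  x1 = (10 - (4)·-1.000 - (-4)·0.778) / (11) = 1.556
  x2 = (-2 - (1)·0.909 - (2)·0.778) / (5) = -0.893
  x3 = (2 - (-3)·0.909 - (-2)·-1.000) / (9) = 0.303
Residual b − A·x = (-2.332, 0.303, 2.155)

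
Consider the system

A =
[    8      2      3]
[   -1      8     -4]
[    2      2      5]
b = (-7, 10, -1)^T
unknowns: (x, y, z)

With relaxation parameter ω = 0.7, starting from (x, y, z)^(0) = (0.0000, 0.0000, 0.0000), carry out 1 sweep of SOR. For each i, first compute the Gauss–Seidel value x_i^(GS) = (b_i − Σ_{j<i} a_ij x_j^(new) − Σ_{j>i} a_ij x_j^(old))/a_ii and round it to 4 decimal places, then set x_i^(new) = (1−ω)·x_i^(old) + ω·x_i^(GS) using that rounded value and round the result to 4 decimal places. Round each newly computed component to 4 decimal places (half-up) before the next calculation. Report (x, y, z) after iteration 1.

(-0.6125, 0.8214, -0.1985)

Iteration 1:
  x: GS value = (-7 - (2)·0.0000 - (3)·0.0000) / (8) = -0.8750;  x ← (1−ω)·0.0000 + ω·-0.8750 = -0.6125
  y: GS value = (10 - (-1)·-0.6125 - (-4)·0.0000) / (8) = 1.1734;  y ← (1−ω)·0.0000 + ω·1.1734 = 0.8214
  z: GS value = (-1 - (2)·-0.6125 - (2)·0.8214) / (5) = -0.2836;  z ← (1−ω)·0.0000 + ω·-0.2836 = -0.1985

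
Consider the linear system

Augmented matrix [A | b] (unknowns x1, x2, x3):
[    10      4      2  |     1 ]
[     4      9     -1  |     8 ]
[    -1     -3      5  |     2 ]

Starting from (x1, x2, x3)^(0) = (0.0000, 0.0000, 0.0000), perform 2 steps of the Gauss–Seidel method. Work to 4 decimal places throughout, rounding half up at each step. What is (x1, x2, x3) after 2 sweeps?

(-0.4231, 1.1799, 1.0233)

Iteration 1:
  x1 = (1 - (4)·0.0000 - (2)·0.0000) / (10) = 0.1000
  x2 = (8 - (4)·0.1000 - (-1)·0.0000) / (9) = 0.8444
  x3 = (2 - (-1)·0.1000 - (-3)·0.8444) / (5) = 0.9266
Iteration 2:
  x1 = (1 - (4)·0.8444 - (2)·0.9266) / (10) = -0.4231
  x2 = (8 - (4)·-0.4231 - (-1)·0.9266) / (9) = 1.1799
  x3 = (2 - (-1)·-0.4231 - (-3)·1.1799) / (5) = 1.0233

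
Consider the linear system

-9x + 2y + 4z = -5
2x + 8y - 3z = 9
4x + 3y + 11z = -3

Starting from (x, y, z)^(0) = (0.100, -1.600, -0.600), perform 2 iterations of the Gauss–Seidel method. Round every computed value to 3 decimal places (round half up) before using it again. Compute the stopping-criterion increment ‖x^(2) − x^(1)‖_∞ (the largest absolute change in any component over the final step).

Iteration 1:
  x = (-5 - (2)·-1.600 - (4)·-0.600) / (-9) = -0.067
  y = (9 - (2)·-0.067 - (-3)·-0.600) / (8) = 0.917
  z = (-3 - (4)·-0.067 - (3)·0.917) / (11) = -0.498
Iteration 2:
  x = (-5 - (2)·0.917 - (4)·-0.498) / (-9) = 0.538
  y = (9 - (2)·0.538 - (-3)·-0.498) / (8) = 0.804
  z = (-3 - (4)·0.538 - (3)·0.804) / (11) = -0.688
Change: (0.605, -0.113, -0.190) → max |·| = 0.605

0.605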